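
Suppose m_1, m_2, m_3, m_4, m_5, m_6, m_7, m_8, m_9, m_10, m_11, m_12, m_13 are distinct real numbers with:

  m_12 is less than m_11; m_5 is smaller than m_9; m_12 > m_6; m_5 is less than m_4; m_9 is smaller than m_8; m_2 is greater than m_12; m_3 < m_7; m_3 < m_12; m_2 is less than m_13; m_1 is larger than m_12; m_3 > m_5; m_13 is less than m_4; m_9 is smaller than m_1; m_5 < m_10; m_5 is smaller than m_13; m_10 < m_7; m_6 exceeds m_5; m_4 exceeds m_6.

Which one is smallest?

m_10 is not least since m_5 < m_10; m_3 is not least since m_5 < m_3; m_6 is not least since m_5 < m_6; m_12 is not least since m_3 < m_12; m_9 is not least since m_5 < m_9; m_2 is not least since m_12 < m_2; m_1 is not least since m_9 < m_1; m_7 is not least since m_10 < m_7; m_11 is not least since m_12 < m_11; m_13 is not least since m_5 < m_13; m_4 is not least since m_13 < m_4; m_8 is not least since m_9 < m_8.
Only m_5 has nothing below it, so m_5 is the smallest.

m_5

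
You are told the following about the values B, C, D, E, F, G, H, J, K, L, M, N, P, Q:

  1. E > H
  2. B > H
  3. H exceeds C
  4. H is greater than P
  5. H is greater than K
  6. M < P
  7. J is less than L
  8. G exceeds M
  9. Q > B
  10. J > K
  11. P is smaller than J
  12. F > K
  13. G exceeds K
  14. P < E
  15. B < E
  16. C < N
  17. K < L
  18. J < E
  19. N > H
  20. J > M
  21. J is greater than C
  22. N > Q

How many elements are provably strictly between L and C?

The relations place C below L. An element lies strictly between them when it is forced above C and also forced below L.
Above C: {J, H, B, E, Q, N}. Below L: {M, K, P, J}.
Intersection: {J} — 1.

1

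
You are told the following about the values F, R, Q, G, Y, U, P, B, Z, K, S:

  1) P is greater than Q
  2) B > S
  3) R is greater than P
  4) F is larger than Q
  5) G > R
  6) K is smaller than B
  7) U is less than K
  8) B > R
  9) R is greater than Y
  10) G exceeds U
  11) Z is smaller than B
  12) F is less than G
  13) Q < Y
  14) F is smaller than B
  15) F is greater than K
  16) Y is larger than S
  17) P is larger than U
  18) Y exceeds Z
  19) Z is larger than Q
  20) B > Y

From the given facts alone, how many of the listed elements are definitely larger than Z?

4

From Z the given relations immediately reach Y, B.
From those, R — 3 in total.
From those, G — 4 in total.
Nothing else is reachable above Z; 4 in all.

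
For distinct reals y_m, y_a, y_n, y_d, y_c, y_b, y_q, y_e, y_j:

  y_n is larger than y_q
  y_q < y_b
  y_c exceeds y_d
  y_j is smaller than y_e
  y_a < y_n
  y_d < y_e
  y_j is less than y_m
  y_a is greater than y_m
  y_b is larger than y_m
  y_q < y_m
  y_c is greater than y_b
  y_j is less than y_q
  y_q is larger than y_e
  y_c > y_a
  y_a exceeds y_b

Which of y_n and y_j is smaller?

y_j

The relevant relations are y_j < y_e; y_e < y_q; y_q < y_m; y_m < y_b; y_b < y_a; y_a < y_n.
Chaining these gives y_j < y_e < y_q < y_m < y_b < y_a < y_n.
So y_j < y_n; y_j is the smaller of the two.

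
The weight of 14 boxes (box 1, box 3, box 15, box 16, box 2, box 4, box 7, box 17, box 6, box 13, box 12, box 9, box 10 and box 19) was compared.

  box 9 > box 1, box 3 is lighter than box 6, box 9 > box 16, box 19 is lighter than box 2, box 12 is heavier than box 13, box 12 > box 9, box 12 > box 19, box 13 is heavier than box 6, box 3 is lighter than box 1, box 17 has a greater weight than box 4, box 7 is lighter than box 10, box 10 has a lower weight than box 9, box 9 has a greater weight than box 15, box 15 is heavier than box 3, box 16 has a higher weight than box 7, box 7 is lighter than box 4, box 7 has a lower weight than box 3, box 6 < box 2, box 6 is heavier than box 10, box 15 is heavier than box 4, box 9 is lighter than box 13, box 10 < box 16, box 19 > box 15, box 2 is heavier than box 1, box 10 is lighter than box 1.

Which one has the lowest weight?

box 7

box 4 is not least since box 7 < box 4; box 3 is not least since box 7 < box 3; box 15 is not least since box 4 < box 15; box 10 is not least since box 7 < box 10; box 1 is not least since box 3 < box 1; box 6 is not least since box 10 < box 6; box 16 is not least since box 7 < box 16; box 19 is not least since box 15 < box 19; box 9 is not least since box 10 < box 9; box 17 is not least since box 4 < box 17; box 13 is not least since box 9 < box 13; box 2 is not least since box 6 < box 2; box 12 is not least since box 9 < box 12.
Only box 7 has nothing below it, so box 7 is the lowest weight.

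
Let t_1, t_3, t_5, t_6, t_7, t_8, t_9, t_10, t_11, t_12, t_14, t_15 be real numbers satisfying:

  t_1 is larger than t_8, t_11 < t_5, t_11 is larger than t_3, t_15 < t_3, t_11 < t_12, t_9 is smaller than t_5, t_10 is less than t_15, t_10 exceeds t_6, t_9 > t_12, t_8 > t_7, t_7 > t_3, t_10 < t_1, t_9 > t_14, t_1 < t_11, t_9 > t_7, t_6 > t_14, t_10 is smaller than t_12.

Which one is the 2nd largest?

Chaining the given pairs: t_14 < t_6 < t_10 < t_15 < t_3 < t_7 < t_8 < t_1 < t_11 < t_12 < t_9 < t_5.
Counting 2 from the largest end gives t_9.

t_9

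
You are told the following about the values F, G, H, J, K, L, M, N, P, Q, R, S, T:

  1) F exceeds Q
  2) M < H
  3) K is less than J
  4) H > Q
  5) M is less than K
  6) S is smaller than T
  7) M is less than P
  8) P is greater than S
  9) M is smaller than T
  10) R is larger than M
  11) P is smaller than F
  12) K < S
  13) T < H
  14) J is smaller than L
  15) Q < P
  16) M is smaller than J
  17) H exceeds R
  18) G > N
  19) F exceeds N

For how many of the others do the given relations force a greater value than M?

9

The elements the relations force above M are K, S, J, L, T, R, H, P, F — no chain reaches any other.
That is 9.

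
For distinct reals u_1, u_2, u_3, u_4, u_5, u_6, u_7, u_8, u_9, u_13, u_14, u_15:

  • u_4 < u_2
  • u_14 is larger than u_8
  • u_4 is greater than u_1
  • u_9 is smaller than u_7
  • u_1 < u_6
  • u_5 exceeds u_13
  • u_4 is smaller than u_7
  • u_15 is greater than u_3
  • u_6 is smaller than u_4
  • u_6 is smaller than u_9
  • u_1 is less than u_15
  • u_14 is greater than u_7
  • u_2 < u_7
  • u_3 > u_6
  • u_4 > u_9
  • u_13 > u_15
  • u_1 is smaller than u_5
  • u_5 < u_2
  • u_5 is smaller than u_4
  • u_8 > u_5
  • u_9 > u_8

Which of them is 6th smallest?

u_5

The consecutive relations fix a unique order: u_1 < u_6 < u_3 < u_15 < u_13 < u_5 < u_8 < u_9 < u_4 < u_2 < u_7 < u_14.
The 6th smallest is u_5.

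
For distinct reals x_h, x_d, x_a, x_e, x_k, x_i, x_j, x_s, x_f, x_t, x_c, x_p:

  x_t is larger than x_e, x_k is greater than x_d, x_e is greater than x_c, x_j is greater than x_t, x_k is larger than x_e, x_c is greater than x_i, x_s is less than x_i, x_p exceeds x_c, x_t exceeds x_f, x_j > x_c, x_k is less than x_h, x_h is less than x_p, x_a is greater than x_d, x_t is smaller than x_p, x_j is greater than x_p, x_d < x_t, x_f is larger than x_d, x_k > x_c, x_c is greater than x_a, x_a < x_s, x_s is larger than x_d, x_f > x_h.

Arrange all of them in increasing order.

Each adjacent pair is fixed by a given relation: x_d < x_a; x_a < x_s; x_s < x_i; x_i < x_c; x_c < x_e; x_e < x_k; x_k < x_h; x_h < x_f; x_f < x_t; x_t < x_p; x_p < x_j. Chaining them end to end gives the full order.

x_d < x_a < x_s < x_i < x_c < x_e < x_k < x_h < x_f < x_t < x_p < x_j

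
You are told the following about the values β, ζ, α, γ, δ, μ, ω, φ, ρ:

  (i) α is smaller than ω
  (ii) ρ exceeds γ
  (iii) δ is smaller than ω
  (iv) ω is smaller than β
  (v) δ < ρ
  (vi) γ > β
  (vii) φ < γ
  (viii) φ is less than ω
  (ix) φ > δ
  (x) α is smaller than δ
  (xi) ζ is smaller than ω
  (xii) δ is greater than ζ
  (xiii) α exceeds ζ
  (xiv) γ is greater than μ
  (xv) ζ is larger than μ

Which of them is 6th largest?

Chaining the given pairs: μ < ζ < α < δ < φ < ω < β < γ < ρ.
Counting 6 from the largest end gives δ.

δ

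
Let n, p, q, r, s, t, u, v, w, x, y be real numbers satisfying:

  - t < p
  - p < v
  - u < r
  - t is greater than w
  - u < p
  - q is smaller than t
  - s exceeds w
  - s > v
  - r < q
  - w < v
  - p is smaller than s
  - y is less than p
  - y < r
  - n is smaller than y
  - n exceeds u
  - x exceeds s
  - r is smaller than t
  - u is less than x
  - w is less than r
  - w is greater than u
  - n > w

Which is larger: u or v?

v

The relevant relations are u < w; w < n; n < y; y < r; r < q; q < t; t < p; p < v.
Together: u < w < n < y < r < q < t < p < v.
So u < v; v is the larger of the two.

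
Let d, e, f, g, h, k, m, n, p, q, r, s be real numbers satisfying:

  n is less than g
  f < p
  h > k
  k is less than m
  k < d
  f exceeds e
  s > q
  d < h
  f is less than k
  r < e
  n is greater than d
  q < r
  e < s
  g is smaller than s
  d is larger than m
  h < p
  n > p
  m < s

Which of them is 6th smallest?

Chaining the given pairs: q < r < e < f < k < m < d < h < p < n < g < s.
Counting 6 from the smallest end gives m.

m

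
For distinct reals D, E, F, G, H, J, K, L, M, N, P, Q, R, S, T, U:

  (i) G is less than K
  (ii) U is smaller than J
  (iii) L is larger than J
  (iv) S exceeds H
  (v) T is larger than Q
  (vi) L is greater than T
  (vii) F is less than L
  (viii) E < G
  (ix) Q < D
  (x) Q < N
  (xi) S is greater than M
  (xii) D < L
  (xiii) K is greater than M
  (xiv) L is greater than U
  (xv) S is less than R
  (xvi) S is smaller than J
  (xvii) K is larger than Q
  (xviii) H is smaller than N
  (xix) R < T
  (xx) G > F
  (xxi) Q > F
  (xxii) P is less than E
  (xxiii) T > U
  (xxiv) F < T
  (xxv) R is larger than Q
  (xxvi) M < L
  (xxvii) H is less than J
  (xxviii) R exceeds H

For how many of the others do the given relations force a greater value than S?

4

From S the given relations immediately reach J, R.
From those, T, L — 4 in total.
Nothing else is reachable above S; 4 in all.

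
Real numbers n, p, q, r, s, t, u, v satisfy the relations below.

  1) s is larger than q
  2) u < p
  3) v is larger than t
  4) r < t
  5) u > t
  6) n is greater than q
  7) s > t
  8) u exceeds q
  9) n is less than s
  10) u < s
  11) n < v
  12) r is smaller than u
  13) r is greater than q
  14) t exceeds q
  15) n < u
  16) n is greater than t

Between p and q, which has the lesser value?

The relevant relations are q < r; r < t; t < n; n < u; u < p.
Chaining these gives q < r < t < n < u < p.
So q < p; q is the smaller of the two.

q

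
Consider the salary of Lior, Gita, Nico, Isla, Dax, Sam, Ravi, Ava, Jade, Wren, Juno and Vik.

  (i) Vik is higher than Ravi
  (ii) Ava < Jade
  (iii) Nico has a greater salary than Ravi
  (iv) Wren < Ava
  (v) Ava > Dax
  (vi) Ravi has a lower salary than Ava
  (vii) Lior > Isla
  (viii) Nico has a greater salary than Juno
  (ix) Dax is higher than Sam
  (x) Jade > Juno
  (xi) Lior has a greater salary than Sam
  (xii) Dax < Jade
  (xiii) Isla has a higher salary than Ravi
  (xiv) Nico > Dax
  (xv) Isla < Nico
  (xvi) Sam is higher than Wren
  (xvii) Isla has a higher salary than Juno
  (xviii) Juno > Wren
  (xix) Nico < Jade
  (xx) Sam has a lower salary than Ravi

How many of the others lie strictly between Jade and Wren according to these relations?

The relations place Wren below Jade. An element lies strictly between them when it is forced above Wren and also forced below Jade.
Above Wren: {Juno, Sam, Dax, Ravi, Isla, Ava, Vik, Lior, Nico}. Below Jade: {Juno, Sam, Dax, Ravi, Isla, Ava, Nico}.
Intersection: {Juno, Sam, Dax, Ravi, Isla, Ava, Nico} — 7.

7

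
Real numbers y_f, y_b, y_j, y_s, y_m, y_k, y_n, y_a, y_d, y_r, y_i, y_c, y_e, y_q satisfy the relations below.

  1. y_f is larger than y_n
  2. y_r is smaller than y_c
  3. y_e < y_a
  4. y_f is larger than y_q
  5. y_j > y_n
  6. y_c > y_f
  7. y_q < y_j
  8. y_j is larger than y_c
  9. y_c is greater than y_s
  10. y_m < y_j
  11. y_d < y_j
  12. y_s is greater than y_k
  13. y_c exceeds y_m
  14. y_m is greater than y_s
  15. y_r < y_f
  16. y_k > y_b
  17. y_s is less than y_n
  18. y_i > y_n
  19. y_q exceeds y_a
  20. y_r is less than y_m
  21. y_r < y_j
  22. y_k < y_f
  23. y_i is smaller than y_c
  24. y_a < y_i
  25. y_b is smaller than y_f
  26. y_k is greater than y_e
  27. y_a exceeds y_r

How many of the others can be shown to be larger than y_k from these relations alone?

From y_k the given relations immediately reach y_s, y_f.
From those, y_n, y_m, y_c — 5 in total.
From those, y_i, y_j — 7 in total.
No other element is forced above y_k by the given relations, so the count is 7.

7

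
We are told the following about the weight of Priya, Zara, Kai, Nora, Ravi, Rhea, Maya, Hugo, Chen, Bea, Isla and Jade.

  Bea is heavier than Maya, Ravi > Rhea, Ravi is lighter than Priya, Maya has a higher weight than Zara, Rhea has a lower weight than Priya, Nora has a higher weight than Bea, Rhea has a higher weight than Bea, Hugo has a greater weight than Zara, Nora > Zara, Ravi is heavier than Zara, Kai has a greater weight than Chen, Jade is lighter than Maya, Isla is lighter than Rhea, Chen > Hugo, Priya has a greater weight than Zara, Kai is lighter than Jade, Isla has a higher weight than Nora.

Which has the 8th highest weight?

Jade

The consecutive relations fix a unique order: Zara < Hugo < Chen < Kai < Jade < Maya < Bea < Nora < Isla < Rhea < Ravi < Priya.
The 8th largest is Jade.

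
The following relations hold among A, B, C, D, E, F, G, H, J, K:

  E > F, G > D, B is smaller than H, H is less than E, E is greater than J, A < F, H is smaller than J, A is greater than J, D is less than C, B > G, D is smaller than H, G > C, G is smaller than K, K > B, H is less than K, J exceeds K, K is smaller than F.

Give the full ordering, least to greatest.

D < C < G < B < H < K < J < A < F < E

Each adjacent pair is fixed by a given relation: D < C; C < G; G < B; B < H; H < K; K < J; J < A; A < F; F < E. Chaining them end to end gives the full order.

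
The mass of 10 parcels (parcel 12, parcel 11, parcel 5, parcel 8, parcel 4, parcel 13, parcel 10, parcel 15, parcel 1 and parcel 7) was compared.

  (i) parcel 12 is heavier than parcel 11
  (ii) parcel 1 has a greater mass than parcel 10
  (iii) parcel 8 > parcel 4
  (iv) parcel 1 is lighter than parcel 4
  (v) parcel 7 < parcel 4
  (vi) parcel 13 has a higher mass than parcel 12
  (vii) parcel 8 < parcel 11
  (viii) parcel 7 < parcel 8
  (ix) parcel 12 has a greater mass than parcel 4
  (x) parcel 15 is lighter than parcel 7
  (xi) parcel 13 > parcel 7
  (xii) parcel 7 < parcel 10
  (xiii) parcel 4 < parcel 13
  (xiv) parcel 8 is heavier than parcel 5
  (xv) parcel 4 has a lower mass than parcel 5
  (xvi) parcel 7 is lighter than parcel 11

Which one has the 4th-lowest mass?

parcel 1

Piecing the relations together gives one ordering: parcel 15 < parcel 7 < parcel 10 < parcel 1 < parcel 4 < parcel 5 < parcel 8 < parcel 11 < parcel 12 < parcel 13.
The 4th smallest is parcel 1.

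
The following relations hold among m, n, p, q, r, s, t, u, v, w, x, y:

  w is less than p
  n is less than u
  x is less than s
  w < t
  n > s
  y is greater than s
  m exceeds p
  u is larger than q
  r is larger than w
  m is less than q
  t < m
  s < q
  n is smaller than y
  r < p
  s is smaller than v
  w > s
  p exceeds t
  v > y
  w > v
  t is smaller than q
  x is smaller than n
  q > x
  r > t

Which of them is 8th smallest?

The consecutive relations fix a unique order: x < s < n < y < v < w < t < r < p < m < q < u.
Counting 8 from the smallest end gives r.

r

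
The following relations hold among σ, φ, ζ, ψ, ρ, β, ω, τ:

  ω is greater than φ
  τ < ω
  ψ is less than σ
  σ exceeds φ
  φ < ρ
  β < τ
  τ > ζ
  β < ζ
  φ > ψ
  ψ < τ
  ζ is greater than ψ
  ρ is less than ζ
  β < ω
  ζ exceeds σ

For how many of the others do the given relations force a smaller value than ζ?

From ζ the given relations immediately reach ψ, ρ, β, σ.
From those, φ — 5 in total.
Nothing else is reachable below ζ; 5 in all.

5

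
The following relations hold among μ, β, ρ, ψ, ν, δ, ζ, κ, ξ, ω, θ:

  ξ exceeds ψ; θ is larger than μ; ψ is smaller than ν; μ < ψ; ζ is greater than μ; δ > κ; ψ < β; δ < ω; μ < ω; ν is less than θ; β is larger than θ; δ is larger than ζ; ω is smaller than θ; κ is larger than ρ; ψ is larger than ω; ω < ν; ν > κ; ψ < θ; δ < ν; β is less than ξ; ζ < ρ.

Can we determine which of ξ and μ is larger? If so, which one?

ξ

Chaining the given relations: μ < ζ < ρ < κ < δ < ω < ψ < ν < θ < β < ξ.
So ξ is larger.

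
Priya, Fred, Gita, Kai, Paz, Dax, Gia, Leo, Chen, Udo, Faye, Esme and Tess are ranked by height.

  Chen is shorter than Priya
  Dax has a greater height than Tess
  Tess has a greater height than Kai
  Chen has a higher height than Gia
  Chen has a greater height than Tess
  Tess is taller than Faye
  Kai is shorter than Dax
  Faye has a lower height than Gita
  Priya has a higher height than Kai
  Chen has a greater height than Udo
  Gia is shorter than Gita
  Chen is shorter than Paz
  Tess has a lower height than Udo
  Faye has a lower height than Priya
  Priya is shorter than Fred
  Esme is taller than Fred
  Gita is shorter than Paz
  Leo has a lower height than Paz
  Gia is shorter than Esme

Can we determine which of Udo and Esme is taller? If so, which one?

The relevant relations are Udo < Chen; Chen < Priya; Priya < Fred; Fred < Esme.
Together: Udo < Chen < Priya < Fred < Esme.
So Esme is taller.

Esme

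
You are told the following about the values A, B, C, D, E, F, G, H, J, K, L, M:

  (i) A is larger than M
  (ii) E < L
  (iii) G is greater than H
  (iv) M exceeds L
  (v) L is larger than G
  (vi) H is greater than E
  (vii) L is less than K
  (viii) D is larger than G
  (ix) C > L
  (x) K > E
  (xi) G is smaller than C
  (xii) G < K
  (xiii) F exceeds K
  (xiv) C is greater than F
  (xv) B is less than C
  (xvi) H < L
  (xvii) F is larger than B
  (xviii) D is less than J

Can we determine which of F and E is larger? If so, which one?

F

E < H and H < G give E < G.
Then G < K extends the chain to K.
Then K < F extends the chain to F.
So F is larger.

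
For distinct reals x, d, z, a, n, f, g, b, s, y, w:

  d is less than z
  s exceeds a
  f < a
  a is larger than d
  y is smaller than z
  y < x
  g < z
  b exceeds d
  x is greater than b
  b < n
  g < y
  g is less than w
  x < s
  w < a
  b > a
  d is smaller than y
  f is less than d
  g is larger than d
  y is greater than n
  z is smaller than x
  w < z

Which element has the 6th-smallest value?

b

The consecutive relations fix a unique order: f < d < g < w < a < b < n < y < z < x < s.
The 6th smallest is b.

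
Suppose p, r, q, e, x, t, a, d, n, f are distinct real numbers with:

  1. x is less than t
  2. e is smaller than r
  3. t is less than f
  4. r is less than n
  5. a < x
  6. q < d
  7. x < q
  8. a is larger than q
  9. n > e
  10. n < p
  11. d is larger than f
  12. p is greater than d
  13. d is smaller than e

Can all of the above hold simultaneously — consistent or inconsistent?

We have x < q stated directly, yet also q < a < x by chaining the others — so q < x. Contradiction.

inconsistent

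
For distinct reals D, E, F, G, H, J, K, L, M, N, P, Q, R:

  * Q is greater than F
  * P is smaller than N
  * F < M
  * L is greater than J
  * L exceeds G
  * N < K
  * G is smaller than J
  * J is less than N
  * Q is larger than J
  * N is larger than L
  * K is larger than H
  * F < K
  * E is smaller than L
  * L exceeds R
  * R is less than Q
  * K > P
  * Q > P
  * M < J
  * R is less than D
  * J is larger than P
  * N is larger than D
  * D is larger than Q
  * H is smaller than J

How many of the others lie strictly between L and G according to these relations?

1

The relations place G below L. An element lies strictly between them when it is forced above G and also forced below L.
Above G: {J, Q, D, N, K}. Below L: {F, P, H, R, M, E, J}.
Intersection: {J} — 1.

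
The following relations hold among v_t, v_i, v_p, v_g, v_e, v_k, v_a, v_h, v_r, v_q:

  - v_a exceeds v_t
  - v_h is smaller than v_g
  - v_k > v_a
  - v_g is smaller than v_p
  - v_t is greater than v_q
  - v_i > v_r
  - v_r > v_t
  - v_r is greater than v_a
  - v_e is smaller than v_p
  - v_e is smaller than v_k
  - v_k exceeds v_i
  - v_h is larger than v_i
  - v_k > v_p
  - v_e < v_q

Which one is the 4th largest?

Chaining the given pairs: v_e < v_q < v_t < v_a < v_r < v_i < v_h < v_g < v_p < v_k.
The 4th largest is v_h.

v_h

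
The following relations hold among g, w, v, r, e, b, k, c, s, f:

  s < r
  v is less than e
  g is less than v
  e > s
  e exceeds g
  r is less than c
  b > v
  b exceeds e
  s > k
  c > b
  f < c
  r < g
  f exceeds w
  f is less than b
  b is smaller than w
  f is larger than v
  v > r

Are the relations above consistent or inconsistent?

inconsistent

We have f < b stated directly, yet also b < w < f by chaining the others — so b < f. Contradiction.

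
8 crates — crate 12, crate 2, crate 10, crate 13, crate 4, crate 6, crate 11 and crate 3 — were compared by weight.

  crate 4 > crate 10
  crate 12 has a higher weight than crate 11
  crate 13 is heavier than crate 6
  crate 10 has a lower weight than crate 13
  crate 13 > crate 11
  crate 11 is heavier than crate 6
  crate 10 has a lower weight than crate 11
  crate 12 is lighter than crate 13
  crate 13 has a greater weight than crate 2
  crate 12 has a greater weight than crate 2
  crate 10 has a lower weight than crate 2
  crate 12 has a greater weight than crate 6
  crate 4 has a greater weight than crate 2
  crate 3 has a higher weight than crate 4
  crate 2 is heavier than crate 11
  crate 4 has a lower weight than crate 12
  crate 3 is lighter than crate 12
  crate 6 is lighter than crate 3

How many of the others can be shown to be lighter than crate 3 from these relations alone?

5

The elements the relations force below crate 3 are crate 6, crate 10, crate 11, crate 2, crate 4 — no chain reaches any other.
That is 5.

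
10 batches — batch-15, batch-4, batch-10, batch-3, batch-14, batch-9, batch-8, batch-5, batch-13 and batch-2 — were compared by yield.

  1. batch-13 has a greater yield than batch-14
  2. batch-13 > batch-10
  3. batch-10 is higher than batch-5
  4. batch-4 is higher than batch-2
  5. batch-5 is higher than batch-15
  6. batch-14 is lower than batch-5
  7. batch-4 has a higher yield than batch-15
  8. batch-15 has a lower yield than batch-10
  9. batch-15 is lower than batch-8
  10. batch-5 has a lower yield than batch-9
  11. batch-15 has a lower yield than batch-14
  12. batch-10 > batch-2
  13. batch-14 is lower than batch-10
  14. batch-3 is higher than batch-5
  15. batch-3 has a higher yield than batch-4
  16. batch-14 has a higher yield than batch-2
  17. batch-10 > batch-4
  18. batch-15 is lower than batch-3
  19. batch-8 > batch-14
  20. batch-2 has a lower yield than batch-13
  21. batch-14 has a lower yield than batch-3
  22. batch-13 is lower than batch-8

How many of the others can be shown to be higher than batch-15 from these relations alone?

8

From batch-15 the given relations immediately reach batch-14, batch-5, batch-4, batch-10, batch-3, batch-8.
From those, batch-9, batch-13 — 8 in total.
No other element is forced above batch-15 by the given relations, so the count is 8.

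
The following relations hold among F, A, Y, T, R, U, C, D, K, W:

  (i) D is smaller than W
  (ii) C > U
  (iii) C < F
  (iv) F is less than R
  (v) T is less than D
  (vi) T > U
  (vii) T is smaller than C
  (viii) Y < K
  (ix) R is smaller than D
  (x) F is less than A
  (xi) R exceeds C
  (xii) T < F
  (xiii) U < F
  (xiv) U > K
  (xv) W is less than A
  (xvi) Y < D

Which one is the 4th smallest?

Piecing the relations together gives one ordering: Y < K < U < T < C < F < R < D < W < A.
Counting 4 from the smallest end gives T.

T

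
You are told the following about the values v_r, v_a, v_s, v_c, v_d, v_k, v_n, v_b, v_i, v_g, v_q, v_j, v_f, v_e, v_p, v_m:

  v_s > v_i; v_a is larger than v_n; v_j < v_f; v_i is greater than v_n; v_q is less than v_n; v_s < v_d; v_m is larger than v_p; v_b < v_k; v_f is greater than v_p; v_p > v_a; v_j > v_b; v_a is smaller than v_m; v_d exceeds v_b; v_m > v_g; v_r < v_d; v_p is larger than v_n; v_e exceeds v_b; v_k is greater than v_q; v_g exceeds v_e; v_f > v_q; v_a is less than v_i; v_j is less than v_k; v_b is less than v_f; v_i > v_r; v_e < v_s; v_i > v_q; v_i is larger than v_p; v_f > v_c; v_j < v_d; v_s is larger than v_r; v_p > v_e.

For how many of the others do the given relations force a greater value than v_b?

Directly above v_b: v_j, v_e, v_k, v_f, v_d.
One step further: v_g, v_p, v_s (8 so far).
One step further: v_i, v_m (10 so far).
Nothing else is reachable above v_b; 10 in all.

10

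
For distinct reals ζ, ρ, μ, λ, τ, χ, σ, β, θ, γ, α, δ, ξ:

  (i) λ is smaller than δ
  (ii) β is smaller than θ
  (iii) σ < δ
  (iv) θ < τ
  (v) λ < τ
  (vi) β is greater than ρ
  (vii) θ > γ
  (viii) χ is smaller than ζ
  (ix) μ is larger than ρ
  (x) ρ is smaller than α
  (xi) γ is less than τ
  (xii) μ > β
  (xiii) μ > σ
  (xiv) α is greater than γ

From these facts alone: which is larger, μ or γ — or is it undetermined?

undetermined

Following every chain through γ: above γ we get α, θ, τ.
μ is not reached, and no chain runs the other way from μ to γ.
So the given relations leave the order of γ and μ undetermined.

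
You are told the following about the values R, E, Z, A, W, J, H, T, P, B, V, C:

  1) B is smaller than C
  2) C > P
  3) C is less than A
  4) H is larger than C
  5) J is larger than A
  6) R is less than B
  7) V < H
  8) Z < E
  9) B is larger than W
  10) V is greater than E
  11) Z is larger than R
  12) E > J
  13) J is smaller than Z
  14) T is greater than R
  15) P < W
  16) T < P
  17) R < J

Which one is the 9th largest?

W

Piecing the relations together gives one ordering: R < T < P < W < B < C < A < J < Z < E < V < H.
Counting 9 from the largest end gives W.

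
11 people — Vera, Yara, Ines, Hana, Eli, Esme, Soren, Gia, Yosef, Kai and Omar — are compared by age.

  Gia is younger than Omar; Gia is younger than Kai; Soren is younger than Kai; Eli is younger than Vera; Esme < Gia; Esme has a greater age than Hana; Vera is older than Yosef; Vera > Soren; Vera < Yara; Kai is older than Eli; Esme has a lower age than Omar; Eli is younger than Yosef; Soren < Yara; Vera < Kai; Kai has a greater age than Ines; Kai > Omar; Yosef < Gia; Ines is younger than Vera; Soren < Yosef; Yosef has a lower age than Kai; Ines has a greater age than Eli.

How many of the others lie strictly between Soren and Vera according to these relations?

The relations place Soren below Vera. An element lies strictly between them when it is forced above Soren and also forced below Vera.
Above Soren: {Yosef, Yara, Gia, Omar, Kai}. Below Vera: {Eli, Yosef, Ines}.
Intersection: {Yosef} — 1.

1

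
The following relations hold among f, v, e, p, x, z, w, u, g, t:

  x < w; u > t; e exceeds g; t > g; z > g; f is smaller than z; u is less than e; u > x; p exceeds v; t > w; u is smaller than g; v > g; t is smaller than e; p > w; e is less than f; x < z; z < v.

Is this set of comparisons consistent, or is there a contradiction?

Chaining the given relations yields t < u < g, so t < g. But one relation states g < t. These cannot both hold.

inconsistent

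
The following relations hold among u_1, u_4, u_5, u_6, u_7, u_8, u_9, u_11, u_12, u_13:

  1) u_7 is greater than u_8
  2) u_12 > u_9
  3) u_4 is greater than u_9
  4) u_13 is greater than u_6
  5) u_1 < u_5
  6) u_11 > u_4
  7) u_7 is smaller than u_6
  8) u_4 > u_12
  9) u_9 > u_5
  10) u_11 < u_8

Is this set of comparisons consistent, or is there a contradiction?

The single ordering u_1 < u_5 < u_9 < u_12 < u_4 < u_11 < u_8 < u_7 < u_6 < u_13 satisfies every listed relation, so no contradiction arises.

consistent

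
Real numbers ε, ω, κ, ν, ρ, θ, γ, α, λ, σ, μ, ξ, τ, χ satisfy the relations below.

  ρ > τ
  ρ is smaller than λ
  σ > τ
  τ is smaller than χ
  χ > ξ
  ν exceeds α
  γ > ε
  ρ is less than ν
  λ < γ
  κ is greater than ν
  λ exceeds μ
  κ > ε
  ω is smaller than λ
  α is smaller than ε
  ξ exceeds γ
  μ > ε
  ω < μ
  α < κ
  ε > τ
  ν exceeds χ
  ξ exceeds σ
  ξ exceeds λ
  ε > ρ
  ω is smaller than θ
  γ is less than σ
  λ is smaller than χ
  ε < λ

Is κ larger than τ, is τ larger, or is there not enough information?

τ < ρ < ε < μ < λ < γ < σ < ξ < χ < ν < κ, by transitivity through ρ, ε, μ, λ, γ, σ, ξ, χ, ν.
So κ is larger.

κ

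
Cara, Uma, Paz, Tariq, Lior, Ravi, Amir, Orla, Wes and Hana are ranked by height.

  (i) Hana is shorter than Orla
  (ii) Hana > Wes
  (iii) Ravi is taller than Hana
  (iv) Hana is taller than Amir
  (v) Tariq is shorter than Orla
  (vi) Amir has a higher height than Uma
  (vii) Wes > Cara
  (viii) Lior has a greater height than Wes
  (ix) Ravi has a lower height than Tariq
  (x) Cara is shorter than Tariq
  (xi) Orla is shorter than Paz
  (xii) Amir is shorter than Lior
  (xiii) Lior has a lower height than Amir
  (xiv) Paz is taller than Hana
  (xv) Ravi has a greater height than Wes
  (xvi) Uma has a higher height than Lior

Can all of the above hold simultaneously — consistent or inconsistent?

inconsistent

We have Amir < Lior stated directly, yet also Lior < Uma < Amir by chaining the others — so Lior < Amir. Contradiction.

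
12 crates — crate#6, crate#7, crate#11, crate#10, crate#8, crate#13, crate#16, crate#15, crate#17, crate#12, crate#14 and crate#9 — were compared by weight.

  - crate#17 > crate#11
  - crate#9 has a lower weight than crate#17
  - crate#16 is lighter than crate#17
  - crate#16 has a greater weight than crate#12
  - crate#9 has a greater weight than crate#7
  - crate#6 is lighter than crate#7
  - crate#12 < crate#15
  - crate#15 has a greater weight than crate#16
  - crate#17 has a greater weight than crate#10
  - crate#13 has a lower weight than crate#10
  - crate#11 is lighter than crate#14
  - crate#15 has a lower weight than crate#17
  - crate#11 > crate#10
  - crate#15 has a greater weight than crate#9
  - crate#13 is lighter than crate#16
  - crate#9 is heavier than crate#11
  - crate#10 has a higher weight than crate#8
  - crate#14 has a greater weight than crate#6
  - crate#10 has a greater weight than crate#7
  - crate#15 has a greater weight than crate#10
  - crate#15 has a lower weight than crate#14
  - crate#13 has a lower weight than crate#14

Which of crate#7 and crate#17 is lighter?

crate#7 < crate#10 and crate#10 < crate#11 give crate#7 < crate#11.
Then crate#11 < crate#9 extends the chain to crate#9.
With crate#9 < crate#15: crate#7 < crate#10 < crate#11 < crate#9 < crate#15.
With crate#15 < crate#17: crate#7 < crate#10 < crate#11 < crate#9 < crate#15 < crate#17.
So crate#7 < crate#17; crate#7 is the lighter of the two.

crate#7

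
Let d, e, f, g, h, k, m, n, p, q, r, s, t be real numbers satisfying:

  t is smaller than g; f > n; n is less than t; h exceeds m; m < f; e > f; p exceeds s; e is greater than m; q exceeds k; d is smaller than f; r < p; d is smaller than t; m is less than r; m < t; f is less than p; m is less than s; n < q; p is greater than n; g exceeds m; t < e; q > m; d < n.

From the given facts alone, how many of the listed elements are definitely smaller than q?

The elements the relations force below q are m, k, d, n — no chain reaches any other.
That is 4.

4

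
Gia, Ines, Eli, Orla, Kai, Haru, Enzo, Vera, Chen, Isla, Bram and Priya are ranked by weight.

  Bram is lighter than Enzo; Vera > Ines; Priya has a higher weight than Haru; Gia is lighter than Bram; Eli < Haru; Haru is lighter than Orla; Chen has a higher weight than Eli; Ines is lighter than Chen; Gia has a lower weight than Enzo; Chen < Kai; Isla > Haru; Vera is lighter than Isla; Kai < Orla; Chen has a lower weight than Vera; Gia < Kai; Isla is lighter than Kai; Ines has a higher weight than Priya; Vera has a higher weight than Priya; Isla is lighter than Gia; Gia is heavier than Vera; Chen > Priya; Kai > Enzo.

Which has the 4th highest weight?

The consecutive relations fix a unique order: Eli < Haru < Priya < Ines < Chen < Vera < Isla < Gia < Bram < Enzo < Kai < Orla.
Counting 4 from the largest end gives Bram.

Bram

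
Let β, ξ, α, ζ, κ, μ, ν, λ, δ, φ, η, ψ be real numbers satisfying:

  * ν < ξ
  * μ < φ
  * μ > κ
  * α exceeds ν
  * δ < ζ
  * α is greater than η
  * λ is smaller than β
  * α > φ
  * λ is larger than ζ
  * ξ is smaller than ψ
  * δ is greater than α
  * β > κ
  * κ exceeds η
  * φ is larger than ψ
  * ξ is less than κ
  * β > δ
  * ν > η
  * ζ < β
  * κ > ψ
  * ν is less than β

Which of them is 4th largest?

The consecutive relations fix a unique order: η < ν < ξ < ψ < κ < μ < φ < α < δ < ζ < λ < β.
Counting 4 from the largest end gives δ.

δ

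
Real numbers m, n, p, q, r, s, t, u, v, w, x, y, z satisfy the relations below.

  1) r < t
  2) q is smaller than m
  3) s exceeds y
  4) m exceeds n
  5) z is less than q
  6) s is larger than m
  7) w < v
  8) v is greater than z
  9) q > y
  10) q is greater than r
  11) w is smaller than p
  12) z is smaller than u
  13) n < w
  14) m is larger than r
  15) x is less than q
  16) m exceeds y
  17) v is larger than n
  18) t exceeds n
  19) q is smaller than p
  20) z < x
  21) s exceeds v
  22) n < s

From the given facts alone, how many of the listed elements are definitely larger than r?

5

Directly above r: t, q, m.
One step further: s, p (5 so far).
Nothing else is reachable above r; 5 in all.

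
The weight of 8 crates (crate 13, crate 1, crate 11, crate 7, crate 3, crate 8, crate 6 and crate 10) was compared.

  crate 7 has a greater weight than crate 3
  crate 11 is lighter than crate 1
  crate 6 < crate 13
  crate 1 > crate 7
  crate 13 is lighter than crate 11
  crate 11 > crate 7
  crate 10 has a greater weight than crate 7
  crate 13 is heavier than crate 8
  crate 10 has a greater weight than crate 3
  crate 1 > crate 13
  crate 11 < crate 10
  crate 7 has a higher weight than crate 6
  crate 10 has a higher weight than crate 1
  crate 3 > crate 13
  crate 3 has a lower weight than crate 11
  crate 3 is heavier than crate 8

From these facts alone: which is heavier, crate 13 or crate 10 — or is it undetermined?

crate 10

The relevant relations are crate 13 < crate 3; crate 3 < crate 7; crate 7 < crate 11; crate 11 < crate 1; crate 1 < crate 10.
Chaining these gives crate 13 < crate 3 < crate 7 < crate 11 < crate 1 < crate 10.
So crate 10 is heavier.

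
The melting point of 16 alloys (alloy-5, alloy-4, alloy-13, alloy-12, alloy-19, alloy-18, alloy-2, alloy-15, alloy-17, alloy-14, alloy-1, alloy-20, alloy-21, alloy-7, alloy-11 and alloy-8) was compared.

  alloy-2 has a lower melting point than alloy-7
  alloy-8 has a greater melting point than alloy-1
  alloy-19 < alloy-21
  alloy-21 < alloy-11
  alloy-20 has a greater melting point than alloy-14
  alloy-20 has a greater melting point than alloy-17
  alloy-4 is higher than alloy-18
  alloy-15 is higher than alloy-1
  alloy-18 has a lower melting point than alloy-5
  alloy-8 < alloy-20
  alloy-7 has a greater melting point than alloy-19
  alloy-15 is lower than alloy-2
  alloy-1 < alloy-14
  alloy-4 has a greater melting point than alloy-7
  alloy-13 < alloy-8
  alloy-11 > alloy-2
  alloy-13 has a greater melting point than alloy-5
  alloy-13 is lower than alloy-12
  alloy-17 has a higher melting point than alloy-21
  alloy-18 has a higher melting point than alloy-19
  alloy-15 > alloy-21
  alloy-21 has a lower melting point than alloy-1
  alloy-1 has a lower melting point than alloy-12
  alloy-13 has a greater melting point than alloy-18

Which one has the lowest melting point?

alloy-21 is not least since alloy-19 < alloy-21; alloy-1 is not least since alloy-21 < alloy-1; alloy-18 is not least since alloy-19 < alloy-18; alloy-15 is not least since alloy-1 < alloy-15; alloy-5 is not least since alloy-18 < alloy-5; alloy-13 is not least since alloy-5 < alloy-13; alloy-2 is not least since alloy-15 < alloy-2; alloy-7 is not least since alloy-19 < alloy-7; alloy-14 is not least since alloy-1 < alloy-14; alloy-12 is not least since alloy-1 < alloy-12; alloy-8 is not least since alloy-1 < alloy-8; alloy-4 is not least since alloy-7 < alloy-4; alloy-17 is not least since alloy-21 < alloy-17; alloy-11 is not least since alloy-21 < alloy-11; alloy-20 is not least since alloy-14 < alloy-20.
Only alloy-19 has nothing below it, so alloy-19 is the lowest melting point.

alloy-19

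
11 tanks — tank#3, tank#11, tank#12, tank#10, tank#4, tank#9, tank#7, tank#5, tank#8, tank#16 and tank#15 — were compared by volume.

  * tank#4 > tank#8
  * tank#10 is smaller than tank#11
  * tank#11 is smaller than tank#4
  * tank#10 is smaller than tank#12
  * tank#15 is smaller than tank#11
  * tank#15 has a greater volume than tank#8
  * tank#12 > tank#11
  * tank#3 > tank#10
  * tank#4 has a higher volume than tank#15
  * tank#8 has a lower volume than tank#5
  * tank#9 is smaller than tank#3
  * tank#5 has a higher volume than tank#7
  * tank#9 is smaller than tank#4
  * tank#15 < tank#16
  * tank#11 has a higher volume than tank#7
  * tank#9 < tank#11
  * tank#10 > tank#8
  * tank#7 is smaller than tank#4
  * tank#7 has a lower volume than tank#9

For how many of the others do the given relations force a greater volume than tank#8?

Directly above tank#8: tank#10, tank#15, tank#5, tank#4.
One step further: tank#16, tank#3, tank#11, tank#12 (8 so far).
No other element is forced above tank#8 by the given relations, so the count is 8.

8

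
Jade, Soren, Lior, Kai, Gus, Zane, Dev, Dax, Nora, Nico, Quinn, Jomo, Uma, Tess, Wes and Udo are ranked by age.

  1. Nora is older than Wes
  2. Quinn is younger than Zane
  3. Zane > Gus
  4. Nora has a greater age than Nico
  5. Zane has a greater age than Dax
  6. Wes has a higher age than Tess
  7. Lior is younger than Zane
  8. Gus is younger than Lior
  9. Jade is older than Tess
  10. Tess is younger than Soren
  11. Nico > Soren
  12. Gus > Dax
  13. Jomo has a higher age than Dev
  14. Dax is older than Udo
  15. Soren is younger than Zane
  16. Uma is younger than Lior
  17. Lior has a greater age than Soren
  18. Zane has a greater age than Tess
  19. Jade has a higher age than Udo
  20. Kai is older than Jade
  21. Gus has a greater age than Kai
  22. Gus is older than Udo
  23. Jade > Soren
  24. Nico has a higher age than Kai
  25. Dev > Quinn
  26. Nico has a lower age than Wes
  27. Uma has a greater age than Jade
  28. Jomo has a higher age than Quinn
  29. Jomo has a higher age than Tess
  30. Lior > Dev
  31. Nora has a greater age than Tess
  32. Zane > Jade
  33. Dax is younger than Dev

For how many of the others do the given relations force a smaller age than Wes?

6

From Wes the given relations immediately reach Tess, Nico.
From those, Soren, Kai — 4 in total.
From those, Jade — 5 in total.
From those, Udo — 6 in total.
No other element is forced below Wes by the given relations, so the count is 6.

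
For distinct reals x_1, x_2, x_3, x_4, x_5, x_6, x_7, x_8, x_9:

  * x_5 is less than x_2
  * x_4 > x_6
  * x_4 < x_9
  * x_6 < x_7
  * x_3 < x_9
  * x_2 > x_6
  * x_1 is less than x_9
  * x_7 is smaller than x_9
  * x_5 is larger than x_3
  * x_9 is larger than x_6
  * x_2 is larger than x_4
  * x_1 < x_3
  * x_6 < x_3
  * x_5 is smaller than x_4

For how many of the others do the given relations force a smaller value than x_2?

From x_2 the given relations immediately reach x_6, x_5, x_4.
From those, x_3 — 4 in total.
From those, x_1 — 5 in total.
Nothing else is reachable below x_2; 5 in all.

5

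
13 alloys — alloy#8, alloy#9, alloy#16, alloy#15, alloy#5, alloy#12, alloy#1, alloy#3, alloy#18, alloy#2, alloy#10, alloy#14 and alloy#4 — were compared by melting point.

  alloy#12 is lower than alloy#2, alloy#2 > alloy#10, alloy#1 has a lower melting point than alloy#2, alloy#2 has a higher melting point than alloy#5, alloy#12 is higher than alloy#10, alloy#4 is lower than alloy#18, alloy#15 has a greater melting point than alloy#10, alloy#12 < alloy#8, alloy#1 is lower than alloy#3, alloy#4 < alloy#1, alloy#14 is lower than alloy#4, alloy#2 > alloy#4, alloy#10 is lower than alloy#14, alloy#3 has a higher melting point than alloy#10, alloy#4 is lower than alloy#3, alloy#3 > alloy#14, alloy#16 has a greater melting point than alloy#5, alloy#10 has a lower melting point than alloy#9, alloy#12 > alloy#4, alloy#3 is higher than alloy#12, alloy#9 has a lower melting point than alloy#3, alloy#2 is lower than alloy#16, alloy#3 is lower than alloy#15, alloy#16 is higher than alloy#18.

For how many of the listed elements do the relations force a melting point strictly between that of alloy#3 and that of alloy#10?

5

Chaining upward from alloy#10 reaches: alloy#9, alloy#14, alloy#4, alloy#12, alloy#1, alloy#2, alloy#15, alloy#18, alloy#8, alloy#16.
Chaining downward from alloy#3 reaches: alloy#9, alloy#14, alloy#4, alloy#12, alloy#1.
Strictly between alloy#10 and alloy#3 are those in both lists: alloy#9, alloy#14, alloy#4, alloy#12, alloy#1 — 5 elements.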